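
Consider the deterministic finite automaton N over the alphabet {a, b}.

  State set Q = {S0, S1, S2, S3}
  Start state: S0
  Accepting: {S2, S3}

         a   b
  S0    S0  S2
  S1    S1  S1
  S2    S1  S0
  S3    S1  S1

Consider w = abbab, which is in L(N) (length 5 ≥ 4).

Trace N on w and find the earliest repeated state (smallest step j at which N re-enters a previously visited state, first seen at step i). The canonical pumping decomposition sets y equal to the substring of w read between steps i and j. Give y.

a

Run of N on w = a b b a b:
  step 0: S0  (start)
  step 1: S0  (read a: S0→S0)   ← first repeat (S0 seen earlier)
  step 2: S2  (read b: S0→S2)
  step 3: S0  (read b: S2→S0)
  step 4: S0  (read a: S0→S0)
  step 5: S2  (read b: S0→S2)

So i = 0, j = 1, giving x = w[0:0] = ε, y = w[0:1] = a, z = w[1:5] = bbab.
Check: |xy| = 1 ≤ 4 and |y| = 1 ≥ 1. Reading y takes N from S0 back to S0, so every xyⁱz is accepted.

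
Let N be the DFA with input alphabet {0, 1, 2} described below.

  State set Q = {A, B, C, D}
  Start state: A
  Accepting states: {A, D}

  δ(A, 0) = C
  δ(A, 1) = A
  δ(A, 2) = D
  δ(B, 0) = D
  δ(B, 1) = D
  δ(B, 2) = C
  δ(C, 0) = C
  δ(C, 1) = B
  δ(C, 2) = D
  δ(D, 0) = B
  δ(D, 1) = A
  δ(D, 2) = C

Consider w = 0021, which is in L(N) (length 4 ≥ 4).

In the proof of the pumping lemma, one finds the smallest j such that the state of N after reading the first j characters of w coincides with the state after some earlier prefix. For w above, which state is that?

State sequence: A -0-> C -0-> C -2-> D -1-> A
First repeat at step 2: C was already visited.

The earliest repeat is at step j = 2: N is in C, which it already visited at step i = 1.
Pumping length from the standard proof: p = 4 (the number of states). The repeated state found above gives |xy| = j ≤ 4 and |y| = j − i ≥ 1.

C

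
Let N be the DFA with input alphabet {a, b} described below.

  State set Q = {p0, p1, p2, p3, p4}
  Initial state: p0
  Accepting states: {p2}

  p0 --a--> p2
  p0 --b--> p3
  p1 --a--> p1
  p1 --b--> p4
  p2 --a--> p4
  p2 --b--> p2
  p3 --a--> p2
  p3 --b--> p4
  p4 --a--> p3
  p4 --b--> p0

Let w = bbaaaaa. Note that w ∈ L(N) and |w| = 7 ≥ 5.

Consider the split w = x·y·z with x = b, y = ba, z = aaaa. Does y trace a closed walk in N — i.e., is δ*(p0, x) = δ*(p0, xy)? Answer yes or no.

yes

State sequence: p0 -b-> p3 -b-> p4 -a-> p3

After x (step 1): p3. After xy (step 3): p3.
They match, so y = ba drives N around a cycle from p3 back to itself; pumping y any number of times keeps N in p3 before reading z, and xyⁱz ∈ L(N) for every i ≥ 0.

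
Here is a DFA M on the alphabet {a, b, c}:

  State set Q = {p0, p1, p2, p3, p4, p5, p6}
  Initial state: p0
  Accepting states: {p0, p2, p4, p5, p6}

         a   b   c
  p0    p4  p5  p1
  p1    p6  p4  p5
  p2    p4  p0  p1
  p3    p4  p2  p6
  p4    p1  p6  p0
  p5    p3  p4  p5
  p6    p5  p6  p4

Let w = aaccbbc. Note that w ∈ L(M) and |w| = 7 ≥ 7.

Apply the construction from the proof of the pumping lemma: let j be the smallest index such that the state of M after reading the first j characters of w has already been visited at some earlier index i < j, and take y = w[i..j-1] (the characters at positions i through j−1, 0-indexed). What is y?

Run of M on w = a a c c b b c:
  step 0: p0  (start)
  step 1: p4  (read a: p0→p4)
  step 2: p1  (read a: p4→p1)
  step 3: p5  (read c: p1→p5)
  step 4: p5  (read c: p5→p5)   ← first repeat (p5 seen earlier)
  step 5: p4  (read b: p5→p4)
  step 6: p6  (read b: p4→p6)
  step 7: p4  (read c: p6→p4)

So i = 3, j = 4, giving x = w[0:3] = aac, y = w[3:4] = c, z = w[4:7] = bbc.
Check: |xy| = 4 ≤ 7 and |y| = 1 ≥ 1. Reading y takes M from p5 back to p5, so every xyⁱz is accepted.

c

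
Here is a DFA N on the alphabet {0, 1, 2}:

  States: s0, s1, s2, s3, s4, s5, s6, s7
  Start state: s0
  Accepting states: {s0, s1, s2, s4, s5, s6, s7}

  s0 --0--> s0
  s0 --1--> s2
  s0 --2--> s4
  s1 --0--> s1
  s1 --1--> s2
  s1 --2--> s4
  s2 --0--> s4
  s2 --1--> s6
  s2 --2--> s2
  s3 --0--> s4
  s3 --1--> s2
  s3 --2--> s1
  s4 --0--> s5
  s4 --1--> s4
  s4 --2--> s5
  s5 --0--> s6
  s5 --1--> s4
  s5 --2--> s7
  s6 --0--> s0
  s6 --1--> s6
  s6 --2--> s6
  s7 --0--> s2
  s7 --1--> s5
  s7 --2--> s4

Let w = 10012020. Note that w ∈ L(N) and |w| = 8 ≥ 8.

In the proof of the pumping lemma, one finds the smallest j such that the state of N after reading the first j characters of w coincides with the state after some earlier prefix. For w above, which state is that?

s4

State sequence: s0 -1-> s2 -0-> s4 -0-> s5 -1-> s4 -2-> s5 -0-> s6 -2-> s6 -0-> s0
First repeat at step 4: s4 was already visited.

The earliest repeat is at step j = 4: N is in s4, which it already visited at step i = 2.
With |Q| = 8, pigeonhole forces a state repeat no later than step 8; the substring read between the first and second visits to that state can be pumped.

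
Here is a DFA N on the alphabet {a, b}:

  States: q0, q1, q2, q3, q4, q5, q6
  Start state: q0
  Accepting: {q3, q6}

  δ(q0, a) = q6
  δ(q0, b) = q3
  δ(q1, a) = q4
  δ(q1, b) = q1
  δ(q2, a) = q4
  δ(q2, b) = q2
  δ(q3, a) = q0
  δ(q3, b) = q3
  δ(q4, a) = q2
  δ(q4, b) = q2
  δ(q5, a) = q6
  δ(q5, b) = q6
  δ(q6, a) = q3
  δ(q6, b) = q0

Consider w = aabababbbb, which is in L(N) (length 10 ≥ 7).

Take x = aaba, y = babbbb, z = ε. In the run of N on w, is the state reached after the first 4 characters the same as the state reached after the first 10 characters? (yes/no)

no

State sequence: q0 -a-> q6 -a-> q3 -b-> q3 -a-> q0 -b-> q3 -a-> q0 -b-> q3 -b-> q3 -b-> q3 -b-> q3

After x (step 4): q0. After xy (step 10): q3.
They differ (q0 ≠ q3), so y is not a cycle from the state after x; this split is not the one the pumping-lemma construction produces, and pumping y need not keep the string in L(N).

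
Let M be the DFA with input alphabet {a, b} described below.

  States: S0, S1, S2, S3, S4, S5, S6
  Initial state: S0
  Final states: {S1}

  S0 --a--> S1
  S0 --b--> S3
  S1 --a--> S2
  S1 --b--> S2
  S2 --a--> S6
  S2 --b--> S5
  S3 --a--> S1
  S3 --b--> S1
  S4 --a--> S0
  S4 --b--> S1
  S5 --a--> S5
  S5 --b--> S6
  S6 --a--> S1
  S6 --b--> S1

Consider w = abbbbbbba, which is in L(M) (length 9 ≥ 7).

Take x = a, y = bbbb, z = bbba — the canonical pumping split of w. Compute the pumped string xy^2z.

abbbbbbbbbbba

xy^2z = a·bbbb·bbbb·bbba = abbbbbbbbbbba.
Reading y = bbbb takes M from S1 back to S1, so after x·y·y the machine is still in S1, and z then leads to the accepting state S1. Hence abbbbbbbbbbba ∈ L(M).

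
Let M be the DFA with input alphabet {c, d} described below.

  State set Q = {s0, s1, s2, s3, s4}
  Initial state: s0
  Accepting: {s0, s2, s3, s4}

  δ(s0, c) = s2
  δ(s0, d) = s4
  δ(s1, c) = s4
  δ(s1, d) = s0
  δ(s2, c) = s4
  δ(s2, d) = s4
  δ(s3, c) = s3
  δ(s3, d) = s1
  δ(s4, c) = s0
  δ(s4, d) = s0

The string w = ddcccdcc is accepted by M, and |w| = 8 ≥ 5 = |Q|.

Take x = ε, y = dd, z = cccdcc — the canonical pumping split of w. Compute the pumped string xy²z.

xy^2z = ε·dd·dd·cccdcc = ddddcccdcc.
Reading y = dd takes M from s0 back to s0, so after x·y·y the machine is still in s0, and z then leads to the accepting state s2. Hence ddddcccdcc ∈ L(M).

ddddcccdcc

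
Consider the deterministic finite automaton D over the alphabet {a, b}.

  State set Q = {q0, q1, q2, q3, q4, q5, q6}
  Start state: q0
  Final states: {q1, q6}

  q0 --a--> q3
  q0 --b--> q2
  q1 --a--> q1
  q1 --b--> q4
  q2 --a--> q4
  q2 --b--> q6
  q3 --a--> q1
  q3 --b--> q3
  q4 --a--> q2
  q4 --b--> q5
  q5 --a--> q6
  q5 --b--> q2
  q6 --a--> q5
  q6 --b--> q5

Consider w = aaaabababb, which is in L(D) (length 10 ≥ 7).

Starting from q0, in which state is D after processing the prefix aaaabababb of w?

q6

State sequence: q0 -a-> q3 -a-> q1 -a-> q1 -a-> q1 -b-> q4 -a-> q2 -b-> q6 -a-> q5 -b-> q2 -b-> q6

After reading 10 characters, D is in state q6.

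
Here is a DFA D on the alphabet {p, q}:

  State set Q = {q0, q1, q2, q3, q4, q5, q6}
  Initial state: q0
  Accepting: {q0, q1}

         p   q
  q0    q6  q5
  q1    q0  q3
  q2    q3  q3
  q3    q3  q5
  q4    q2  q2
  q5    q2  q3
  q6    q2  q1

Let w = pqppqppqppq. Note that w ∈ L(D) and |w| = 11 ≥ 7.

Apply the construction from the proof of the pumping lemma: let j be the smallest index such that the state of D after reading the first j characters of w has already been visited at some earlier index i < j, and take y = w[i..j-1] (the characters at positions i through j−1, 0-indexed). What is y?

pqp

Run of D on w = p q p p q p p q p p q:
  step 0: q0  (start)
  step 1: q6  (read p: q0→q6)
  step 2: q1  (read q: q6→q1)
  step 3: q0  (read p: q1→q0)   ← first repeat (q0 seen earlier)
  step 4: q6  (read p: q0→q6)
  step 5: q1  (read q: q6→q1)
  step 6: q0  (read p: q1→q0)
  step 7: q6  (read p: q0→q6)
  step 8: q1  (read q: q6→q1)
  step 9: q0  (read p: q1→q0)
  step 10: q6  (read p: q0→q6)
  step 11: q1  (read q: q6→q1)

So i = 0, j = 3, giving x = w[0:0] = ε, y = w[0:3] = pqp, z = w[3:11] = pqppqppq.
Check: |xy| = 3 ≤ 7 and |y| = 3 ≥ 1. Reading y takes D from q0 back to q0, so every xyⁱz is accepted.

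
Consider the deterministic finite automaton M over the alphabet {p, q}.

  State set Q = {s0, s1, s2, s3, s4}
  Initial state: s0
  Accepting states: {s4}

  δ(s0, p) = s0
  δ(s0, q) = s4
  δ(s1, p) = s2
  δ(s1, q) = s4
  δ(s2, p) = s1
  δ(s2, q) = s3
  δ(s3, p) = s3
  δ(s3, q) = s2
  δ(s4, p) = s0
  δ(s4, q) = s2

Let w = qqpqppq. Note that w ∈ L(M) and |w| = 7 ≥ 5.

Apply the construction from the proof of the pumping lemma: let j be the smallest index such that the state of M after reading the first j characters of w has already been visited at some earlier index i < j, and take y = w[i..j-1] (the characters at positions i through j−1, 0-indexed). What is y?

State sequence: s0 -q-> s4 -q-> s2 -p-> s1 -q-> s4 -p-> s0 -p-> s0 -q-> s4
First repeat at step 4: s4 was already visited.

So i = 1, j = 4, giving x = w[0:1] = q, y = w[1:4] = qpq, z = w[4:7] = ppq.
Check: |xy| = 4 ≤ 5 and |y| = 3 ≥ 1. Reading y takes M from s4 back to s4, so every xyⁱz is accepted.
With |Q| = 5, pigeonhole forces a state repeat no later than step 5; the substring read between the first and second visits to that state can be pumped.

qpq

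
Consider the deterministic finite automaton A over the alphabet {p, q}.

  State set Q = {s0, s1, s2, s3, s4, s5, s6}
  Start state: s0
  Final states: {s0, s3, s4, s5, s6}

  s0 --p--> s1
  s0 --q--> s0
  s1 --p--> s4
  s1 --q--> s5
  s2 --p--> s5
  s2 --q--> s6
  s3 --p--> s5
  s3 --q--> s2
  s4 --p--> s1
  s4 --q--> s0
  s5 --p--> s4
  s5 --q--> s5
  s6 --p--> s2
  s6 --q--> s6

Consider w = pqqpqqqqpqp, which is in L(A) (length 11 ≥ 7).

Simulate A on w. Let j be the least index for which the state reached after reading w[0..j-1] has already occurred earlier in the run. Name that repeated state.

s5

State sequence: s0 -p-> s1 -q-> s5 -q-> s5 -p-> s4 -q-> s0 -q-> s0 -q-> s0 -q-> s0 -p-> s1 -q-> s5 -p-> s4
First repeat at step 3: s5 was already visited.

The earliest repeat is at step j = 3: A is in s5, which it already visited at step i = 2.
The DFA has 7 states, so the proof of the pumping lemma guarantees a repeated state among the first 7+1 visited; the segment between the two visits is the pumpable y.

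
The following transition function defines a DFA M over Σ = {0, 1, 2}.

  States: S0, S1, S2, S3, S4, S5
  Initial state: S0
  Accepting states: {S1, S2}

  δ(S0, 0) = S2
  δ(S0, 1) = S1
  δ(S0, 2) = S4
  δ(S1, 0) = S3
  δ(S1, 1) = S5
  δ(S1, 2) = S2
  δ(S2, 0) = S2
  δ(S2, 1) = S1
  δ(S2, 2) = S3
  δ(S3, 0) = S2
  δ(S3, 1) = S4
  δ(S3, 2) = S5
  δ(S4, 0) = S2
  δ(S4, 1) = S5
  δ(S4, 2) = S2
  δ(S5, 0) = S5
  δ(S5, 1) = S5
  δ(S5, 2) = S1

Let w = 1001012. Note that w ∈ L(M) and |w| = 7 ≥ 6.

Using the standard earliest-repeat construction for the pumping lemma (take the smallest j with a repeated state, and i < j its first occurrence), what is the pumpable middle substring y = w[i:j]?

001

Run of M on w = 1 0 0 1 0 1 2:
  step 0: S0  (start)
  step 1: S1  (read 1: S0→S1)
  step 2: S3  (read 0: S1→S3)
  step 3: S2  (read 0: S3→S2)
  step 4: S1  (read 1: S2→S1)   ← first repeat (S1 seen earlier)
  step 5: S3  (read 0: S1→S3)
  step 6: S4  (read 1: S3→S4)
  step 7: S2  (read 2: S4→S2)

So i = 1, j = 4, giving x = w[0:1] = 1, y = w[1:4] = 001, z = w[4:7] = 012.
Check: |xy| = 4 ≤ 6 and |y| = 3 ≥ 1. Reading y takes M from S1 back to S1, so every xyⁱz is accepted.
With |Q| = 6, pigeonhole forces a state repeat no later than step 6; the substring read between the first and second visits to that state can be pumped.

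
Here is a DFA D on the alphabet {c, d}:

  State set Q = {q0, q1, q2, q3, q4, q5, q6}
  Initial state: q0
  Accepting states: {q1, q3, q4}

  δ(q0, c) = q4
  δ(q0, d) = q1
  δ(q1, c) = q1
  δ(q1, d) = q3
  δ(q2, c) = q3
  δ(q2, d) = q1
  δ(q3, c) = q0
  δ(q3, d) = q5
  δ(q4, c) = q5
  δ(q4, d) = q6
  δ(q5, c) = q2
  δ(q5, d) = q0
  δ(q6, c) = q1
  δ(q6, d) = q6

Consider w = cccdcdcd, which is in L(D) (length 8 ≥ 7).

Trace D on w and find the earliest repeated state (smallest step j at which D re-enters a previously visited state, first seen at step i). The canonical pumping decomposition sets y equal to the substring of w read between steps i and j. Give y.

State sequence: q0 -c-> q4 -c-> q5 -c-> q2 -d-> q1 -c-> q1 -d-> q3 -c-> q0 -d-> q1
First repeat at step 5: q1 was already visited.

So i = 4, j = 5, giving x = w[0:4] = cccd, y = w[4:5] = c, z = w[5:8] = dcd.
Check: |xy| = 5 ≤ 7 and |y| = 1 ≥ 1. Reading y takes D from q1 back to q1, so every xyⁱz is accepted.

c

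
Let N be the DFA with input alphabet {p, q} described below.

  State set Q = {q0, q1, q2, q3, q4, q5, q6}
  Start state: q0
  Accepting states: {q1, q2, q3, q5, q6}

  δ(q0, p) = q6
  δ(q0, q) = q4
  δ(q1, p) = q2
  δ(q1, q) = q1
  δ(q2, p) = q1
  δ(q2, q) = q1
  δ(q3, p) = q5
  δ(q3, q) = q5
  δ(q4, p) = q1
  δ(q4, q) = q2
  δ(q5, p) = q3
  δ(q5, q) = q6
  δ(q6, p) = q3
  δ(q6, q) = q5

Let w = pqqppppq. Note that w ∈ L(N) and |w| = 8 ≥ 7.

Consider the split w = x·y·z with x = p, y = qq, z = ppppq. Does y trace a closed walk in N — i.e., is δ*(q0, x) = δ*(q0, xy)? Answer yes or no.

Run of N on the first 3 characters of w = p q q:
  step 0: q0  (start)
  step 1: q6  (read p: q0→q6)
  step 2: q5  (read q: q6→q5)
  step 3: q6  (read q: q5→q6)

After x (step 1): q6. After xy (step 3): q6.
They match, so y = qq drives N around a cycle from q6 back to itself; pumping y any number of times keeps N in q6 before reading z, and xyⁱz ∈ L(N) for every i ≥ 0.

yes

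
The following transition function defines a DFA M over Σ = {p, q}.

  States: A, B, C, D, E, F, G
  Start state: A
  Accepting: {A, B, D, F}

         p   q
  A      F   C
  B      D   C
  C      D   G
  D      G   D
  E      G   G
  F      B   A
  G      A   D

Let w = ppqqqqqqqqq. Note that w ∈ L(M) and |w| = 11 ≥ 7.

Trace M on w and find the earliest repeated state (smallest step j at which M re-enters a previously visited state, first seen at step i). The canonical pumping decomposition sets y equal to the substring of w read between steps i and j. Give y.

q

State sequence: A -p-> F -p-> B -q-> C -q-> G -q-> D -q-> D -q-> D -q-> D -q-> D -q-> D -q-> D
First repeat at step 6: D was already visited.

So i = 5, j = 6, giving x = w[0:5] = ppqqq, y = w[5:6] = q, z = w[6:11] = qqqqq.
Check: |xy| = 6 ≤ 7 and |y| = 1 ≥ 1. Reading y takes M from D back to D, so every xyⁱz is accepted.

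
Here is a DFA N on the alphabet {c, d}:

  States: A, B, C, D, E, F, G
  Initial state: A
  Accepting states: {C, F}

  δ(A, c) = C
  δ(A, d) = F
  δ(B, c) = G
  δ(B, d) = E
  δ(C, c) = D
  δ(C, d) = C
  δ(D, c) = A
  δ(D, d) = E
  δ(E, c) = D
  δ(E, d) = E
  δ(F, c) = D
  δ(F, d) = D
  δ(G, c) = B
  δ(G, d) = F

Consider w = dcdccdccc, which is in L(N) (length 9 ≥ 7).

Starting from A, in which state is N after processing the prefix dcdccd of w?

F

State sequence: A -d-> F -c-> D -d-> E -c-> D -c-> A -d-> F

After reading 6 characters, N is in state F.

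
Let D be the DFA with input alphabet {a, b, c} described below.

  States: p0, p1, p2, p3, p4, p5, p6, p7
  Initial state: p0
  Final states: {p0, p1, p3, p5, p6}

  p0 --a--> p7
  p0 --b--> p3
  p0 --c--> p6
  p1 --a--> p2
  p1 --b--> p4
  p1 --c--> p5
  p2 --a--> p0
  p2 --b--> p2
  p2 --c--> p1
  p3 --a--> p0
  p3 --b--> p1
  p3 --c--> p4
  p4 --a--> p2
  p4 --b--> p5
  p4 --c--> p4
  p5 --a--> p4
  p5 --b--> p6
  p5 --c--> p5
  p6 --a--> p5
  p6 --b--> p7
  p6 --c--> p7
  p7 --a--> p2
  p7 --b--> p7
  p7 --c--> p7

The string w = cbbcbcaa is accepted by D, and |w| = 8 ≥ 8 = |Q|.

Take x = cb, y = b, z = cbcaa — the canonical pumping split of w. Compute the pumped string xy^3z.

cbbbbcbcaa

xy^3z = cb·b·b·b·cbcaa = cbbbbcbcaa.
Reading y = b takes D from p7 back to p7, so after x·y·y·y the machine is still in p7, and z then leads to the accepting state p0. Hence cbbbbcbcaa ∈ L(D).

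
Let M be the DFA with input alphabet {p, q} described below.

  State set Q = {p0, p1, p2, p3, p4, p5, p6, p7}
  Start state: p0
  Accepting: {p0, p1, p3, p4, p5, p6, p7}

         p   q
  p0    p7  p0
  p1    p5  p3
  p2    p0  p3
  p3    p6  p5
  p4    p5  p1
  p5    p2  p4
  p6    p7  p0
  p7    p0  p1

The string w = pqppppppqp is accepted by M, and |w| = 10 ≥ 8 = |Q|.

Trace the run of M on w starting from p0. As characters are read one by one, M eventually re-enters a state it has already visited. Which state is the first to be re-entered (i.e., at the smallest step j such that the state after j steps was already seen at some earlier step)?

p0

State sequence: p0 -p-> p7 -q-> p1 -p-> p5 -p-> p2 -p-> p0 -p-> p7 -p-> p0 -p-> p7 -q-> p1 -p-> p5
First repeat at step 5: p0 was already visited.

The earliest repeat is at step j = 5: M is in p0, which it already visited at step i = 0.
Since M has 8 states, any run of length ≥ 8 visits 8+1 states, so by pigeonhole some state repeats within the first 8 steps — that repeat gives the pumpable loop.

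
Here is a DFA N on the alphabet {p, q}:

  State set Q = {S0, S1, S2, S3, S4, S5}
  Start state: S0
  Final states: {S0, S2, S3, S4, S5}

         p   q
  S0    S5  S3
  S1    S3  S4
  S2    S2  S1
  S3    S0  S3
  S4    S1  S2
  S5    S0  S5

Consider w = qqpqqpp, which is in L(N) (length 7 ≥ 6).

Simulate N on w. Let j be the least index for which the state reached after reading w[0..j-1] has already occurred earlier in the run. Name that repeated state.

State sequence: S0 -q-> S3 -q-> S3 -p-> S0 -q-> S3 -q-> S3 -p-> S0 -p-> S5
First repeat at step 2: S3 was already visited.

The earliest repeat is at step j = 2: N is in S3, which it already visited at step i = 1.
The DFA has 6 states, so the proof of the pumping lemma guarantees a repeated state among the first 6+1 visited; the segment between the two visits is the pumpable y.

S3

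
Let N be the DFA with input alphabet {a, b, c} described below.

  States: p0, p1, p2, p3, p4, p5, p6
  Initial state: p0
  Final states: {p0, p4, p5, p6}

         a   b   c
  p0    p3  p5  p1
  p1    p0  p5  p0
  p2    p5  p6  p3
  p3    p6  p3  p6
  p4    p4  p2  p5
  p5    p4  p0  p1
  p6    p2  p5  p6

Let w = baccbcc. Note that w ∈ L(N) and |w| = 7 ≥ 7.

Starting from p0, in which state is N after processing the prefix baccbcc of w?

p0

Run of N on the first 7 characters of w = b a c c b c c:
  step 0: p0  (start)
  step 1: p5  (read b: p0→p5)
  step 2: p4  (read a: p5→p4)
  step 3: p5  (read c: p4→p5)
  step 4: p1  (read c: p5→p1)
  step 5: p5  (read b: p1→p5)
  step 6: p1  (read c: p5→p1)
  step 7: p0  (read c: p1→p0)

After reading 7 characters, N is in state p0.
(This kind of state-tracing is the core of the pumping-lemma construction: with 7 states, pigeonhole forces a repeat within the first 7 steps.)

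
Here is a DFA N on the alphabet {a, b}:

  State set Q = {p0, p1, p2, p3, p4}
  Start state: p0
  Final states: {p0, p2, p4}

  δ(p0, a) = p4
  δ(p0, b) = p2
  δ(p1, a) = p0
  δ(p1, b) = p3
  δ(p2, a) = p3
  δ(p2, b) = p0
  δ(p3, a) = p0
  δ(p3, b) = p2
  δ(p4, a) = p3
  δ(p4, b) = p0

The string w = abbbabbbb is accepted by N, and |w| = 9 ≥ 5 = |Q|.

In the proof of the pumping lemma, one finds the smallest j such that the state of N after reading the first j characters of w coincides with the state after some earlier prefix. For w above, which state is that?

State sequence: p0 -a-> p4 -b-> p0 -b-> p2 -b-> p0 -a-> p4 -b-> p0 -b-> p2 -b-> p0 -b-> p2
First repeat at step 2: p0 was already visited.

The earliest repeat is at step j = 2: N is in p0, which it already visited at step i = 0.
Since N has 5 states, any run of length ≥ 5 visits 5+1 states, so by pigeonhole some state repeats within the first 5 steps — that repeat gives the pumpable loop.

p0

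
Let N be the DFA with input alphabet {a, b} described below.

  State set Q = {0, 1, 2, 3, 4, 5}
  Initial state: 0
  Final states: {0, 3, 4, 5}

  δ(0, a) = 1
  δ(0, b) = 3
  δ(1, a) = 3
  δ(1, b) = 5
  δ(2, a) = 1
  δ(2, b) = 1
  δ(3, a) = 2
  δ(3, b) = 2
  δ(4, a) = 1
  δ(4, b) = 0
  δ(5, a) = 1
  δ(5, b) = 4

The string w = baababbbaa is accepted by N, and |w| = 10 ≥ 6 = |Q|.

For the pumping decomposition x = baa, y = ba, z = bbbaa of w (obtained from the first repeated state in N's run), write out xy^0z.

baabbbaa

xy⁰z = xz = baa·bbbaa = baabbbaa.
Reading y = ba takes N from 1 back to 1, so after x the machine is still in 1, and z then leads to the accepting state 3. Hence baabbbaa ∈ L(N).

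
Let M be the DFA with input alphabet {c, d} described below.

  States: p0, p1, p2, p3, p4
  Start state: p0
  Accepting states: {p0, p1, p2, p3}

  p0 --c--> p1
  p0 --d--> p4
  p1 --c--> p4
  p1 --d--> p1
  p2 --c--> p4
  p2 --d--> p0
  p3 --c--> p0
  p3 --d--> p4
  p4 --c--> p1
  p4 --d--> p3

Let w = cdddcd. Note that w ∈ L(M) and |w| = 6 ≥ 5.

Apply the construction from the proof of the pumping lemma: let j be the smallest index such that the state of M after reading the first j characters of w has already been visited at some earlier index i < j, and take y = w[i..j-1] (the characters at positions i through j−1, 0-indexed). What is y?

d

Run of M on w = c d d d c d:
  step 0: p0  (start)
  step 1: p1  (read c: p0→p1)
  step 2: p1  (read d: p1→p1)   ← first repeat (p1 seen earlier)
  step 3: p1  (read d: p1→p1)
  step 4: p1  (read d: p1→p1)
  step 5: p4  (read c: p1→p4)
  step 6: p3  (read d: p4→p3)

So i = 1, j = 2, giving x = w[0:1] = c, y = w[1:2] = d, z = w[2:6] = ddcd.
Check: |xy| = 2 ≤ 5 and |y| = 1 ≥ 1. Reading y takes M from p1 back to p1, so every xyⁱz is accepted.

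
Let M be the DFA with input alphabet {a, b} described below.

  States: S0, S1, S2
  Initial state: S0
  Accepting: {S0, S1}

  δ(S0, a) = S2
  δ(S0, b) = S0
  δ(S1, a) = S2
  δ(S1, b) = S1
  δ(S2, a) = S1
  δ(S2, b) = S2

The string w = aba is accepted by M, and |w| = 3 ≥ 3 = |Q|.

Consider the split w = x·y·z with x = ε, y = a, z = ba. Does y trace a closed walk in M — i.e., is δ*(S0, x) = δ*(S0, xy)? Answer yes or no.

no

State sequence: S0 -a-> S2

After x (step 0): S0. After xy (step 1): S2.
They differ (S0 ≠ S2), so y is not a cycle from the state after x; this split is not the one the pumping-lemma construction produces, and pumping y need not keep the string in L(M).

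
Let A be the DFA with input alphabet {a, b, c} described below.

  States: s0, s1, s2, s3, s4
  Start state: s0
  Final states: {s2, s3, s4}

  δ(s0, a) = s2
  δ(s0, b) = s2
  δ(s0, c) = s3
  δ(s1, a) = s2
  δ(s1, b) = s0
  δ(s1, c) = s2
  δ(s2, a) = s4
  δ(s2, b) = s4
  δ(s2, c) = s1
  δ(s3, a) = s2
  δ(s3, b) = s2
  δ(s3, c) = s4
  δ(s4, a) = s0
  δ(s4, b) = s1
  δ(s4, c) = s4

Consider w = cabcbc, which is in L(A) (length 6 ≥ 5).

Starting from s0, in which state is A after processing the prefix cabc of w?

s4

Run of A on the first 4 characters of w = c a b c:
  step 0: s0  (start)
  step 1: s3  (read c: s0→s3)
  step 2: s2  (read a: s3→s2)
  step 3: s4  (read b: s2→s4)
  step 4: s4  (read c: s4→s4)

After reading 4 characters, A is in state s4.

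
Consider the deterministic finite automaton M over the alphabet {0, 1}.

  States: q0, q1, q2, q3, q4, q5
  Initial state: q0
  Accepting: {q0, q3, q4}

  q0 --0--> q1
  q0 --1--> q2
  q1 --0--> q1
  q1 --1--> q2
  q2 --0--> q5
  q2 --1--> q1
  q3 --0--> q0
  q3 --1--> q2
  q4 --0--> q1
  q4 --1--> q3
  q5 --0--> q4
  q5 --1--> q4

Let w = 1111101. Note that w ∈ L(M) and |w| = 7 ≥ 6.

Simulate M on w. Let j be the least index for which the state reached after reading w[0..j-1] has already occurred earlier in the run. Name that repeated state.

q2

State sequence: q0 -1-> q2 -1-> q1 -1-> q2 -1-> q1 -1-> q2 -0-> q5 -1-> q4
First repeat at step 3: q2 was already visited.

The earliest repeat is at step j = 3: M is in q2, which it already visited at step i = 1.
Since M has 6 states, any run of length ≥ 6 visits 6+1 states, so by pigeonhole some state repeats within the first 6 steps — that repeat gives the pumpable loop.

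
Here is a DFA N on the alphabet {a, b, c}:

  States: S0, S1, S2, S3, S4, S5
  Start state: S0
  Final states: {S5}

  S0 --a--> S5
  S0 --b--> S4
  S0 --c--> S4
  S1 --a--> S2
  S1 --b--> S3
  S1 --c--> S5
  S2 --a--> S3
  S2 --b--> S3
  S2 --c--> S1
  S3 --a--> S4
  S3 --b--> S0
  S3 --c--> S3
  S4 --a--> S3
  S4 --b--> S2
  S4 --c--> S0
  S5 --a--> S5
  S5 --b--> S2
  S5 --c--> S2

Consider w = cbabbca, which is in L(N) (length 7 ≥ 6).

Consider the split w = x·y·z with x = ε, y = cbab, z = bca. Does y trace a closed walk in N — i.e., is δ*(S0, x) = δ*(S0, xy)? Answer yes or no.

yes

State sequence: S0 -c-> S4 -b-> S2 -a-> S3 -b-> S0

After x (step 0): S0. After xy (step 4): S0.
They match, so y = cbab drives N around a cycle from S0 back to itself; pumping y any number of times keeps N in S0 before reading z, and xyⁱz ∈ L(N) for every i ≥ 0.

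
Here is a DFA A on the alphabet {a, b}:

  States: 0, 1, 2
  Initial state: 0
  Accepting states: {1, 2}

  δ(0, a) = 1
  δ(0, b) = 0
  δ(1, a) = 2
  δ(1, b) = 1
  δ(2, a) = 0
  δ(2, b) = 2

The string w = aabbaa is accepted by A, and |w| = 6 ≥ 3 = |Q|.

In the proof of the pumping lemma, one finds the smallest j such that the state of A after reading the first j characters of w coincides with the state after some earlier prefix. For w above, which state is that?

2

Run of A on w = a a b b a a:
  step 0: 0  (start)
  step 1: 1  (read a: 0→1)
  step 2: 2  (read a: 1→2)
  step 3: 2  (read b: 2→2)   ← first repeat (2 seen earlier)
  step 4: 2  (read b: 2→2)
  step 5: 0  (read a: 2→0)
  step 6: 1  (read a: 0→1)

The earliest repeat is at step j = 3: A is in 2, which it already visited at step i = 2.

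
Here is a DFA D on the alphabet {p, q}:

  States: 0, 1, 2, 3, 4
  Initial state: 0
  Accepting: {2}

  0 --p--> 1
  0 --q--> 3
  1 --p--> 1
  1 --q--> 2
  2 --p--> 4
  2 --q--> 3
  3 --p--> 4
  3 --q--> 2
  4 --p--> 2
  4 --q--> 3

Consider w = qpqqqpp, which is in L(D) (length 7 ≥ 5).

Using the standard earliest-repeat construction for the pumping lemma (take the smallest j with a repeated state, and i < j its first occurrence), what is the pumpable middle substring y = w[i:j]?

pq

State sequence: 0 -q-> 3 -p-> 4 -q-> 3 -q-> 2 -q-> 3 -p-> 4 -p-> 2
First repeat at step 3: 3 was already visited.

So i = 1, j = 3, giving x = w[0:1] = q, y = w[1:3] = pq, z = w[3:7] = qqpp.
Check: |xy| = 3 ≤ 5 and |y| = 2 ≥ 1. Reading y takes D from 3 back to 3, so every xyⁱz is accepted.
The DFA has 5 states, so the proof of the pumping lemma guarantees a repeated state among the first 5+1 visited; the segment between the two visits is the pumpable y.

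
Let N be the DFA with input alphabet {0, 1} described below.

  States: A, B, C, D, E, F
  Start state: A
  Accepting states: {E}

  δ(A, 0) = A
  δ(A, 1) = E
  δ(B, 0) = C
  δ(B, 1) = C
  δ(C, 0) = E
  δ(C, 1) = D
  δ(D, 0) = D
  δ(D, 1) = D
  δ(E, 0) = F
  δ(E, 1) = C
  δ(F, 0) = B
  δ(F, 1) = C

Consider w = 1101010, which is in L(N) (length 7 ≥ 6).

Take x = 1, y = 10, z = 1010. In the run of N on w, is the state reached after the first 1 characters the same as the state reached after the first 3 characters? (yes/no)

yes

Run of N on the first 3 characters of w = 1 1 0:
  step 0: A  (start)
  step 1: E  (read 1: A→E)
  step 2: C  (read 1: E→C)
  step 3: E  (read 0: C→E)

After x (step 1): E. After xy (step 3): E.
They match, so y = 10 drives N around a cycle from E back to itself; pumping y any number of times keeps N in E before reading z, and xyⁱz ∈ L(N) for every i ≥ 0.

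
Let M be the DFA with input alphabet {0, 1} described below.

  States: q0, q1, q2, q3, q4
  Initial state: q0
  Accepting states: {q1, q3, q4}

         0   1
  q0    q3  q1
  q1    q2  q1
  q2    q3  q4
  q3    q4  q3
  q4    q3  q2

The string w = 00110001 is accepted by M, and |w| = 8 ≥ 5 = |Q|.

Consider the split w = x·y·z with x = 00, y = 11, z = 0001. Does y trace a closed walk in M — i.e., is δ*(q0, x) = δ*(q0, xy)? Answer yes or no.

yes

State sequence: q0 -0-> q3 -0-> q4 -1-> q2 -1-> q4

After x (step 2): q4. After xy (step 4): q4.
They match, so y = 11 drives M around a cycle from q4 back to itself; pumping y any number of times keeps M in q4 before reading z, and xyⁱz ∈ L(M) for every i ≥ 0.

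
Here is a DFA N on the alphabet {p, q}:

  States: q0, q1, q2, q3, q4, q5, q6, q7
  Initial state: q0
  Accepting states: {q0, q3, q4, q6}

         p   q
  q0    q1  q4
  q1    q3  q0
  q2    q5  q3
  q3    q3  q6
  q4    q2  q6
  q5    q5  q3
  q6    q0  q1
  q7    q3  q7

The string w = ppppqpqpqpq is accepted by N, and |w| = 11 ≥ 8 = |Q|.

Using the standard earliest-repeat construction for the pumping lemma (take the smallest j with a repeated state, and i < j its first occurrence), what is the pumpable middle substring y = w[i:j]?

Run of N on w = p p p p q p q p q p q:
  step 0: q0  (start)
  step 1: q1  (read p: q0→q1)
  step 2: q3  (read p: q1→q3)
  step 3: q3  (read p: q3→q3)   ← first repeat (q3 seen earlier)
  step 4: q3  (read p: q3→q3)
  step 5: q6  (read q: q3→q6)
  step 6: q0  (read p: q6→q0)
  step 7: q4  (read q: q0→q4)
  step 8: q2  (read p: q4→q2)
  step 9: q3  (read q: q2→q3)
  step 10: q3  (read p: q3→q3)
  step 11: q6  (read q: q3→q6)

So i = 2, j = 3, giving x = w[0:2] = pp, y = w[2:3] = p, z = w[3:11] = pqpqpqpq.
Check: |xy| = 3 ≤ 8 and |y| = 1 ≥ 1. Reading y takes N from q3 back to q3, so every xyⁱz is accepted.

p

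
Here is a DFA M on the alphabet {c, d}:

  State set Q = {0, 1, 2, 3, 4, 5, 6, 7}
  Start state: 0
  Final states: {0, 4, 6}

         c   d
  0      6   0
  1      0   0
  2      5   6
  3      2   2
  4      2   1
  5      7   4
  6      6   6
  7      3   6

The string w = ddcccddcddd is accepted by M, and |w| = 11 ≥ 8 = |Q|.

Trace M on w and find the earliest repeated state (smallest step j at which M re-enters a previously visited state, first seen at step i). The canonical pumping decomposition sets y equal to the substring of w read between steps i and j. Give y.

d

State sequence: 0 -d-> 0 -d-> 0 -c-> 6 -c-> 6 -c-> 6 -d-> 6 -d-> 6 -c-> 6 -d-> 6 -d-> 6 -d-> 6
First repeat at step 1: 0 was already visited.

So i = 0, j = 1, giving x = w[0:0] = ε, y = w[0:1] = d, z = w[1:11] = dcccddcddd.
Check: |xy| = 1 ≤ 8 and |y| = 1 ≥ 1. Reading y takes M from 0 back to 0, so every xyⁱz is accepted.
The DFA has 8 states, so the proof of the pumping lemma guarantees a repeated state among the first 8+1 visited; the segment between the two visits is the pumpable y.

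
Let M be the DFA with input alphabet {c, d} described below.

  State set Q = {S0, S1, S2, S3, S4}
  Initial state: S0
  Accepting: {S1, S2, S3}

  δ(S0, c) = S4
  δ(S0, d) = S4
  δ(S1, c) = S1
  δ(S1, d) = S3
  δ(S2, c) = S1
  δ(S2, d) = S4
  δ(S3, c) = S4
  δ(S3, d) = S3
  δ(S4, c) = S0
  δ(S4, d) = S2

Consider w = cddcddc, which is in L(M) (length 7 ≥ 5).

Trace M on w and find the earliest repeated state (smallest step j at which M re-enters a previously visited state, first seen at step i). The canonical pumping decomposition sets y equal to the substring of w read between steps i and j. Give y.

dd

Run of M on w = c d d c d d c:
  step 0: S0  (start)
  step 1: S4  (read c: S0→S4)
  step 2: S2  (read d: S4→S2)
  step 3: S4  (read d: S2→S4)   ← first repeat (S4 seen earlier)
  step 4: S0  (read c: S4→S0)
  step 5: S4  (read d: S0→S4)
  step 6: S2  (read d: S4→S2)
  step 7: S1  (read c: S2→S1)

So i = 1, j = 3, giving x = w[0:1] = c, y = w[1:3] = dd, z = w[3:7] = cddc.
Check: |xy| = 3 ≤ 5 and |y| = 2 ≥ 1. Reading y takes M from S4 back to S4, so every xyⁱz is accepted.
Since M has 5 states, any run of length ≥ 5 visits 5+1 states, so by pigeonhole some state repeats within the first 5 steps — that repeat gives the pumpable loop.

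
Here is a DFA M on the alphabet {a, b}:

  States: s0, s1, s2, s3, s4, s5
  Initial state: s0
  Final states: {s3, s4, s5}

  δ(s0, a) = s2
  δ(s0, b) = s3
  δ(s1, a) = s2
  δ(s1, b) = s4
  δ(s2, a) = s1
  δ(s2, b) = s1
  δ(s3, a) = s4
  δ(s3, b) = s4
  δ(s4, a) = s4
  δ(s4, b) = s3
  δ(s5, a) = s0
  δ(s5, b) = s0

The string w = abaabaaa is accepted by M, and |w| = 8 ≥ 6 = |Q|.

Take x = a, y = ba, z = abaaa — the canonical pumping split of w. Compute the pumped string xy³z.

xy^3z = a·ba·ba·ba·abaaa = abababaabaaa.
Reading y = ba takes M from s2 back to s2, so after x·y·y·y the machine is still in s2, and z then leads to the accepting state s4. Hence abababaabaaa ∈ L(M).

abababaabaaa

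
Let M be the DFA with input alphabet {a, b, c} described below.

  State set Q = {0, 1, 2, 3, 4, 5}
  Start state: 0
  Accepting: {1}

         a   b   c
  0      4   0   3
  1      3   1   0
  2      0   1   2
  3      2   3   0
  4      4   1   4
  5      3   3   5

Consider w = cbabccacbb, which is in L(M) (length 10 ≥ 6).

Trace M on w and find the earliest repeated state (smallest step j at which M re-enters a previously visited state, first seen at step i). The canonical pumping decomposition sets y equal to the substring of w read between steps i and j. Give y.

Run of M on w = c b a b c c a c b b:
  step 0: 0  (start)
  step 1: 3  (read c: 0→3)
  step 2: 3  (read b: 3→3)   ← first repeat (3 seen earlier)
  step 3: 2  (read a: 3→2)
  step 4: 1  (read b: 2→1)
  step 5: 0  (read c: 1→0)
  step 6: 3  (read c: 0→3)
  step 7: 2  (read a: 3→2)
  step 8: 2  (read c: 2→2)
  step 9: 1  (read b: 2→1)
  step 10: 1  (read b: 1→1)

So i = 1, j = 2, giving x = w[0:1] = c, y = w[1:2] = b, z = w[2:10] = abccacbb.
Check: |xy| = 2 ≤ 6 and |y| = 1 ≥ 1. Reading y takes M from 3 back to 3, so every xyⁱz is accepted.
With |Q| = 6, pigeonhole forces a state repeat no later than step 6; the substring read between the first and second visits to that state can be pumped.

b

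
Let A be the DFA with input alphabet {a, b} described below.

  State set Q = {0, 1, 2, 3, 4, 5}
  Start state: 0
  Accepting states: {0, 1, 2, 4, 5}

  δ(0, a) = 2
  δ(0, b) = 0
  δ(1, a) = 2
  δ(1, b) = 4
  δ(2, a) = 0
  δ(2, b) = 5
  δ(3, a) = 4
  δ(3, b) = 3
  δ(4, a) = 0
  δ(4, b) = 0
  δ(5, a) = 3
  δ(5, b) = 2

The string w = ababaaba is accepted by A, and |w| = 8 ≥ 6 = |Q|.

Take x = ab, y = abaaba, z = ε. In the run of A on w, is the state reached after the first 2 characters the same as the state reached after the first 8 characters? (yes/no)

State sequence: 0 -a-> 2 -b-> 5 -a-> 3 -b-> 3 -a-> 4 -a-> 0 -b-> 0 -a-> 2

After x (step 2): 5. After xy (step 8): 2.
They differ (5 ≠ 2), so y is not a cycle from the state after x; this split is not the one the pumping-lemma construction produces, and pumping y need not keep the string in L(A).

no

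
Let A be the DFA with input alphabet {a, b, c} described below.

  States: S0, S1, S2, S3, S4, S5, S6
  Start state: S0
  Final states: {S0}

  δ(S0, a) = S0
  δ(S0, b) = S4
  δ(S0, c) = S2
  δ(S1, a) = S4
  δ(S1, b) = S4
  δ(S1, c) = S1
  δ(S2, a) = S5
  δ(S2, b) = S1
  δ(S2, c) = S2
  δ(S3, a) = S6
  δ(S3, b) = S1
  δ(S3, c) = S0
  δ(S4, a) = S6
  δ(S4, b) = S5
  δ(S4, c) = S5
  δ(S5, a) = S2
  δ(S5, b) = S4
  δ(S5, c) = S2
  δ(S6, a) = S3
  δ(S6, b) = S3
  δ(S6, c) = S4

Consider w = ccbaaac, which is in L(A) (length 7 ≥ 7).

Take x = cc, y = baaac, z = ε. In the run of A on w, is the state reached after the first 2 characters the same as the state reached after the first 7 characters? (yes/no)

State sequence: S0 -c-> S2 -c-> S2 -b-> S1 -a-> S4 -a-> S6 -a-> S3 -c-> S0

After x (step 2): S2. After xy (step 7): S0.
They differ (S2 ≠ S0), so y is not a cycle from the state after x; this split is not the one the pumping-lemma construction produces, and pumping y need not keep the string in L(A).

no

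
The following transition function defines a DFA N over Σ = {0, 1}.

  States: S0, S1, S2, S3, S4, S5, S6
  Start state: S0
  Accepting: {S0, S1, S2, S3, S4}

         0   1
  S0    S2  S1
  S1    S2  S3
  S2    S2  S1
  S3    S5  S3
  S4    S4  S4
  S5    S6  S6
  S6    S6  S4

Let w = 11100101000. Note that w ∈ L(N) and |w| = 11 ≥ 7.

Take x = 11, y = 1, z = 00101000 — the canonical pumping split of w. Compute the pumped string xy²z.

111100101000

xy^2z = 11·1·1·00101000 = 111100101000.
Reading y = 1 takes N from S3 back to S3, so after x·y·y the machine is still in S3, and z then leads to the accepting state S4. Hence 111100101000 ∈ L(N).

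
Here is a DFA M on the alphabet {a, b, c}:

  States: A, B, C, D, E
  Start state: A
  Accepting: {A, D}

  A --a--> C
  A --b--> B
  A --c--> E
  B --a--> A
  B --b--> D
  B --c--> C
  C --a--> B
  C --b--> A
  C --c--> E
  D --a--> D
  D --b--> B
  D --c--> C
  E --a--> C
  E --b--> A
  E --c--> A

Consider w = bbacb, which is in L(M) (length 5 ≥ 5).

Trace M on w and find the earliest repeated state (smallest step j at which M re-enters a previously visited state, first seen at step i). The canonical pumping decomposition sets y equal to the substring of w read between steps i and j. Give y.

Run of M on w = b b a c b:
  step 0: A  (start)
  step 1: B  (read b: A→B)
  step 2: D  (read b: B→D)
  step 3: D  (read a: D→D)   ← first repeat (D seen earlier)
  step 4: C  (read c: D→C)
  step 5: A  (read b: C→A)

So i = 2, j = 3, giving x = w[0:2] = bb, y = w[2:3] = a, z = w[3:5] = cb.
Check: |xy| = 3 ≤ 5 and |y| = 1 ≥ 1. Reading y takes M from D back to D, so every xyⁱz is accepted.

a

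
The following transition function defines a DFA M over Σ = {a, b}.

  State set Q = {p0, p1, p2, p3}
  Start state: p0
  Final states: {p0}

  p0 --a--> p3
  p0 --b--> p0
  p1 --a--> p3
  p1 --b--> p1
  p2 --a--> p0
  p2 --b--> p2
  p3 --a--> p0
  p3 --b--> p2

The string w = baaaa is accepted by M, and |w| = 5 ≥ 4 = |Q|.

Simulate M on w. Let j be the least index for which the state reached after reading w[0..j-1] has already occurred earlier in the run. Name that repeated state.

Run of M on w = b a a a a:
  step 0: p0  (start)
  step 1: p0  (read b: p0→p0)   ← first repeat (p0 seen earlier)
  step 2: p3  (read a: p0→p3)
  step 3: p0  (read a: p3→p0)
  step 4: p3  (read a: p0→p3)
  step 5: p0  (read a: p3→p0)

The earliest repeat is at step j = 1: M is in p0, which it already visited at step i = 0.
With |Q| = 4, pigeonhole forces a state repeat no later than step 4; the substring read between the first and second visits to that state can be pumped.

p0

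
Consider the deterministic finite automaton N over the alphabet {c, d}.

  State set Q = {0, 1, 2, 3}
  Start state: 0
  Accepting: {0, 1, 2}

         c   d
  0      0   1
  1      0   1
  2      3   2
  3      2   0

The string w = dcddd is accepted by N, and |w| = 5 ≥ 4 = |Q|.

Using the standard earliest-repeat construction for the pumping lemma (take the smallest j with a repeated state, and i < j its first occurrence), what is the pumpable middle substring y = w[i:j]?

dc

Run of N on w = d c d d d:
  step 0: 0  (start)
  step 1: 1  (read d: 0→1)
  step 2: 0  (read c: 1→0)   ← first repeat (0 seen earlier)
  step 3: 1  (read d: 0→1)
  step 4: 1  (read d: 1→1)
  step 5: 1  (read d: 1→1)

So i = 0, j = 2, giving x = w[0:0] = ε, y = w[0:2] = dc, z = w[2:5] = ddd.
Check: |xy| = 2 ≤ 4 and |y| = 2 ≥ 1. Reading y takes N from 0 back to 0, so every xyⁱz is accepted.
Since N has 4 states, any run of length ≥ 4 visits 4+1 states, so by pigeonhole some state repeats within the first 4 steps — that repeat gives the pumpable loop.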